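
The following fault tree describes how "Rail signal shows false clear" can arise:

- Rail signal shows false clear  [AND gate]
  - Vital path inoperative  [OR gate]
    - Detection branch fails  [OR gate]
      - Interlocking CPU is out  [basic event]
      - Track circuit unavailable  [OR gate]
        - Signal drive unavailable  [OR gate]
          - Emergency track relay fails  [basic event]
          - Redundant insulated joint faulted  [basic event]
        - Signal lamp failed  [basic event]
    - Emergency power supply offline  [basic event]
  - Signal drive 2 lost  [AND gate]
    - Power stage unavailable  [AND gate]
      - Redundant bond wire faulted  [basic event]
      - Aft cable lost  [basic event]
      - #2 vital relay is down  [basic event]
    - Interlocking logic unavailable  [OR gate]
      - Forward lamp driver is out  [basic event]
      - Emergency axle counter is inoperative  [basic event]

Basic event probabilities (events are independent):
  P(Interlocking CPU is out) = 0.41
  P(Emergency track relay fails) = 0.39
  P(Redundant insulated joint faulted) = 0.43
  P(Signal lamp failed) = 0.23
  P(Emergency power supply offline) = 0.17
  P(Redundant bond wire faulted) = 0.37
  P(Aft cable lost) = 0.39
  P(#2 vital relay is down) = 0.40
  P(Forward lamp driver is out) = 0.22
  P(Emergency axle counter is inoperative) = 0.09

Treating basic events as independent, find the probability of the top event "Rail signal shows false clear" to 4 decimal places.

P(Signal drive unavailable) [OR] = 1 − (1−0.39) × (1−0.43) = 0.652300
P(Track circuit unavailable) [OR] = 1 − (1−0.652300) × (1−0.23) = 0.732271
P(Detection branch fails) [OR] = 1 − (1−0.41) × (1−0.732271) = 0.842040
P(Vital path inoperative) [OR] = 1 − (1−0.842040) × (1−0.17) = 0.868893
P(Power stage unavailable) [AND] = 0.37 × 0.39 × 0.40 = 0.057720
P(Interlocking logic unavailable) [OR] = 1 − (1−0.22) × (1−0.09) = 0.290200
P(Signal drive 2 lost) [AND] = 0.057720 × 0.290200 = 0.016750
P(Rail signal shows false clear) [AND] = 0.868893 × 0.016750 = 0.014554
Rounded to 4 decimal places: P(Rail signal shows false clear) ≈ 0.0146.

0.0146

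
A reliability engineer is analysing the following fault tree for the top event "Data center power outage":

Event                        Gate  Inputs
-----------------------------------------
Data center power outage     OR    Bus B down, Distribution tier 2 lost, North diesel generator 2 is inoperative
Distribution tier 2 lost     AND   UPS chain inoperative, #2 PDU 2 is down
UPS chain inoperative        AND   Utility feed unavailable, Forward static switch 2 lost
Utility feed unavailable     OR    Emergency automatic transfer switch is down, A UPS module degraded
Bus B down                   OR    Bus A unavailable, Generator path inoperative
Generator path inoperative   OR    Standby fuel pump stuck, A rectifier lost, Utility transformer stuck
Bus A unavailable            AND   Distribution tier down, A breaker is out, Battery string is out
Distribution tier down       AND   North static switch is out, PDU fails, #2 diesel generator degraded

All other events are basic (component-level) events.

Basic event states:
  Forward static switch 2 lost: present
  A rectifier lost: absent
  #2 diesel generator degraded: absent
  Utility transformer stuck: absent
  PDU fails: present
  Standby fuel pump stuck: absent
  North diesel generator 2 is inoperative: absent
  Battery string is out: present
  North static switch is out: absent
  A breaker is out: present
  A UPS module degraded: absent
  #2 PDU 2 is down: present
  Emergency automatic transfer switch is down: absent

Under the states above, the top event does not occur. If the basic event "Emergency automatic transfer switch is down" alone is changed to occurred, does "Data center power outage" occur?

Counterfactual: set "Emergency automatic transfer switch is down" to occurred.
Distribution tier down [AND]: North static switch is out=not, PDU fails=occurs, #2 diesel generator degraded=not → not all inputs occur → does not occur.
Bus A unavailable [AND]: Distribution tier down=not, A breaker is out=occurs, Battery string is out=occurs → not all inputs occur → does not occur.
Generator path inoperative [OR]: Standby fuel pump stuck=not, A rectifier lost=not, Utility transformer stuck=not → no input occurs → does not occur.
Bus B down [OR]: Bus A unavailable=not, Generator path inoperative=not → no input occurs → does not occur.
Utility feed unavailable [OR]: Emergency automatic transfer switch is down=occurs, A UPS module degraded=not → at least one input occurs → occurs.
UPS chain inoperative [AND]: Utility feed unavailable=occurs, Forward static switch 2 lost=occurs → all inputs occur → occurs.
Distribution tier 2 lost [AND]: UPS chain inoperative=occurs, #2 PDU 2 is down=occurs → all inputs occur → occurs.
Data center power outage [OR]: Bus B down=not, Distribution tier 2 lost=occurs, North diesel generator 2 is inoperative=not → at least one input occurs → occurs.

Yes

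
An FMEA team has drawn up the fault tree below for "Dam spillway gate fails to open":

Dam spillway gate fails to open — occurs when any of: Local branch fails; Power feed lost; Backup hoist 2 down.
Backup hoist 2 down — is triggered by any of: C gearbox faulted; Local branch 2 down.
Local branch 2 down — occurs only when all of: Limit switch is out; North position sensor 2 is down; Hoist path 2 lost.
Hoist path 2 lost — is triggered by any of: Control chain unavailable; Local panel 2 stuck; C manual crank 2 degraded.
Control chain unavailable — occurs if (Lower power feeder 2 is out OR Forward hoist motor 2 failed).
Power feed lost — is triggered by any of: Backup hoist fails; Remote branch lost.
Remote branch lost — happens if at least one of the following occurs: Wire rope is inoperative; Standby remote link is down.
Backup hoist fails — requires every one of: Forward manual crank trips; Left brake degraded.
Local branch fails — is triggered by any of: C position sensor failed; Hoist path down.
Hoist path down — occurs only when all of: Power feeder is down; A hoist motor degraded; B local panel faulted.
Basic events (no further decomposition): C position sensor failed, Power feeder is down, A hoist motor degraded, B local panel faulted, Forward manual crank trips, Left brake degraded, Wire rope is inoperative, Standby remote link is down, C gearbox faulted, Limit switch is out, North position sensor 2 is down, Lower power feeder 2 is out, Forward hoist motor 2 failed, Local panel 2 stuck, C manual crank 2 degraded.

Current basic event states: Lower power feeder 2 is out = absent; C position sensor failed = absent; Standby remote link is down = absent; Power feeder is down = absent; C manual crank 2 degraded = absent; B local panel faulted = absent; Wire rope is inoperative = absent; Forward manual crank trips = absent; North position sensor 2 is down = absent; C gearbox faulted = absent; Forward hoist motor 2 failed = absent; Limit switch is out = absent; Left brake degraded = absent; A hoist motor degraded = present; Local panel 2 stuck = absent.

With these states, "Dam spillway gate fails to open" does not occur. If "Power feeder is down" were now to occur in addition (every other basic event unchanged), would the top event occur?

Counterfactual: set "Power feeder is down" to occurred.
Hoist path down [AND]: Power feeder is down=occurs, A hoist motor degraded=occurs, B local panel faulted=not → not all inputs occur → does not occur.
Local branch fails [OR]: C position sensor failed=not, Hoist path down=not → no input occurs → does not occur.
Backup hoist fails [AND]: Forward manual crank trips=not, Left brake degraded=not → not all inputs occur → does not occur.
Remote branch lost [OR]: Wire rope is inoperative=not, Standby remote link is down=not → no input occurs → does not occur.
Power feed lost [OR]: Backup hoist fails=not, Remote branch lost=not → no input occurs → does not occur.
Control chain unavailable [OR]: Lower power feeder 2 is out=not, Forward hoist motor 2 failed=not → no input occurs → does not occur.
Hoist path 2 lost [OR]: Control chain unavailable=not, Local panel 2 stuck=not, C manual crank 2 degraded=not → no input occurs → does not occur.
Local branch 2 down [AND]: Limit switch is out=not, North position sensor 2 is down=not, Hoist path 2 lost=not → not all inputs occur → does not occur.
Backup hoist 2 down [OR]: C gearbox faulted=not, Local branch 2 down=not → no input occurs → does not occur.
Dam spillway gate fails to open [OR]: Local branch fails=not, Power feed lost=not, Backup hoist 2 down=not → no input occurs → does not occur.

No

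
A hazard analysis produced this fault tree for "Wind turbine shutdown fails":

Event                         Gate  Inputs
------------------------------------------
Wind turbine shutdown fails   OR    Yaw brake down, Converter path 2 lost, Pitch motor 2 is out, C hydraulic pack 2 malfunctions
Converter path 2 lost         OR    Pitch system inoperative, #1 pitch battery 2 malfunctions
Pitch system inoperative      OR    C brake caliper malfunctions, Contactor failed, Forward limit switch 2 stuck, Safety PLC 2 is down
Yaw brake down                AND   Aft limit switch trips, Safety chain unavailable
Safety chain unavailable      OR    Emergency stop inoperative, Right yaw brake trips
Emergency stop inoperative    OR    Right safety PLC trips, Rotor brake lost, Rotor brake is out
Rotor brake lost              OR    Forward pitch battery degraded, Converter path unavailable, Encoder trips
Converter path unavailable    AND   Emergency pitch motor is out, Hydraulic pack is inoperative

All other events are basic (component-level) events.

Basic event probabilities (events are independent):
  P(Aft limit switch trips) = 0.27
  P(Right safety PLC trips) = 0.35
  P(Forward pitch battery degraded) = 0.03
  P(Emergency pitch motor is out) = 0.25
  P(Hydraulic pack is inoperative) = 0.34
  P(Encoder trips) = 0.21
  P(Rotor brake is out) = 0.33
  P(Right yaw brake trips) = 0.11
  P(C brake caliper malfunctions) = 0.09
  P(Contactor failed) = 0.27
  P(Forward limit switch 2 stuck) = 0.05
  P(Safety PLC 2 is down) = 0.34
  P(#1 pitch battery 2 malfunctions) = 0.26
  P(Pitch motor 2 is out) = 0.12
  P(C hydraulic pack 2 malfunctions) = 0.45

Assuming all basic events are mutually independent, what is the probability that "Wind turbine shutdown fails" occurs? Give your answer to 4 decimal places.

P(Converter path unavailable) [AND] = 0.25 × 0.34 = 0.085000
P(Rotor brake lost) [OR] = 1 − (1−0.03) × (1−0.085000) × (1−0.21) = 0.298836
P(Emergency stop inoperative) [OR] = 1 − (1−0.35) × (1−0.298836) × (1−0.33) = 0.694643
P(Safety chain unavailable) [OR] = 1 − (1−0.694643) × (1−0.11) = 0.728232
P(Yaw brake down) [AND] = 0.27 × 0.728232 = 0.196623
P(Pitch system inoperative) [OR] = 1 − (1−0.09) × (1−0.27) × (1−0.05) × (1−0.34) = 0.583484
P(Converter path 2 lost) [OR] = 1 − (1−0.583484) × (1−0.26) = 0.691778
P(Wind turbine shutdown fails) [OR] = 1 − (1−0.196623) × (1−0.691778) × (1−0.12) × (1−0.45) = 0.880153
Rounded to 4 decimal places: P(Wind turbine shutdown fails) ≈ 0.8802.

0.8802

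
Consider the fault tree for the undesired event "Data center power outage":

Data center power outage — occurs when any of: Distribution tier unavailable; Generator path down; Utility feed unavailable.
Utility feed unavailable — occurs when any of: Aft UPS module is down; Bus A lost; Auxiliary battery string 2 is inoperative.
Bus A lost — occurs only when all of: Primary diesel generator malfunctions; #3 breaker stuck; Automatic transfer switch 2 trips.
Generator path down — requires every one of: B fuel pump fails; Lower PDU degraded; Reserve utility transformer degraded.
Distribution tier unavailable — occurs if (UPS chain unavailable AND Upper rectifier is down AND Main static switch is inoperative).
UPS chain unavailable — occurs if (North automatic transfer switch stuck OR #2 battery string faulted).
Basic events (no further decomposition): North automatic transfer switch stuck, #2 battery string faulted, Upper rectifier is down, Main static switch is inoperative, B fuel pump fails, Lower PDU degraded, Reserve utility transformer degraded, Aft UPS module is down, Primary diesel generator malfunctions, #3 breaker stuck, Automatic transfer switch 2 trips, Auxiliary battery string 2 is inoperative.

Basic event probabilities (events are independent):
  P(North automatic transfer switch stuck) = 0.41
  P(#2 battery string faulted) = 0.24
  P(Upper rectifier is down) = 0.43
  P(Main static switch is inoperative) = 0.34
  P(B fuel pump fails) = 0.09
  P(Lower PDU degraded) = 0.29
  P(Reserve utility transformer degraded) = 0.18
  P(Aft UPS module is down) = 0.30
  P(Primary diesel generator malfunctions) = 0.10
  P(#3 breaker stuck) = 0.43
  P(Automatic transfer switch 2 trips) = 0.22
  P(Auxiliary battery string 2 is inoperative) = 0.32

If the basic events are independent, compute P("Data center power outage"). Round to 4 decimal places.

P(UPS chain unavailable) [OR] = 1 − (1−0.41) × (1−0.24) = 0.551600
P(Distribution tier unavailable) [AND] = 0.551600 × 0.43 × 0.34 = 0.080644
P(Generator path down) [AND] = 0.09 × 0.29 × 0.18 = 0.004698
P(Bus A lost) [AND] = 0.10 × 0.43 × 0.22 = 0.009460
P(Utility feed unavailable) [OR] = 1 − (1−0.30) × (1−0.009460) × (1−0.32) = 0.528503
P(Data center power outage) [OR] = 1 − (1−0.080644) × (1−0.004698) × (1−0.528503) = 0.568563
Rounded to 4 decimal places: P(Data center power outage) ≈ 0.5686.

0.5686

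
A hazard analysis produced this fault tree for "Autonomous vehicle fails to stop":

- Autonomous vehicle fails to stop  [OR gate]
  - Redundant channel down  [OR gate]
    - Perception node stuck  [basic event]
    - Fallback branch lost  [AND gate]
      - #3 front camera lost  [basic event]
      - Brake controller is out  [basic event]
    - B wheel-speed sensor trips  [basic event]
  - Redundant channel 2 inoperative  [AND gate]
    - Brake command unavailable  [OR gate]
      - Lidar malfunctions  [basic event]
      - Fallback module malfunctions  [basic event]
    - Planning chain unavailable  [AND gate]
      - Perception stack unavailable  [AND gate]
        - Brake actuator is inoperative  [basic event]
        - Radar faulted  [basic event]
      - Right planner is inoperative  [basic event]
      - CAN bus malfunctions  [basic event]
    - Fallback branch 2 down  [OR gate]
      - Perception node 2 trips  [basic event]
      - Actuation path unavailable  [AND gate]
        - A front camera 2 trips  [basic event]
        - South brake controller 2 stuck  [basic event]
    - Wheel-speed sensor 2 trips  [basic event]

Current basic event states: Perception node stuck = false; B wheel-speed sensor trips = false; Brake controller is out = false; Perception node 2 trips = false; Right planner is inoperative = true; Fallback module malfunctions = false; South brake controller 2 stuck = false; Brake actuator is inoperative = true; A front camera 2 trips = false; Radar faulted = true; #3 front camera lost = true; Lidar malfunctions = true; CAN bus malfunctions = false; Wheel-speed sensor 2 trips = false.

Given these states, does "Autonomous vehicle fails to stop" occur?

No

Fallback branch lost [AND]: #3 front camera lost=occurs, Brake controller is out=not → not all inputs occur → does not occur.
Redundant channel down [OR]: Perception node stuck=not, Fallback branch lost=not, B wheel-speed sensor trips=not → no input occurs → does not occur.
Brake command unavailable [OR]: Lidar malfunctions=occurs, Fallback module malfunctions=not → at least one input occurs → occurs.
Perception stack unavailable [AND]: Brake actuator is inoperative=occurs, Radar faulted=occurs → all inputs occur → occurs.
Planning chain unavailable [AND]: Perception stack unavailable=occurs, Right planner is inoperative=occurs, CAN bus malfunctions=not → not all inputs occur → does not occur.
Actuation path unavailable [AND]: A front camera 2 trips=not, South brake controller 2 stuck=not → not all inputs occur → does not occur.
Fallback branch 2 down [OR]: Perception node 2 trips=not, Actuation path unavailable=not → no input occurs → does not occur.
Redundant channel 2 inoperative [AND]: Brake command unavailable=occurs, Planning chain unavailable=not, Fallback branch 2 down=not, Wheel-speed sensor 2 trips=not → not all inputs occur → does not occur.
Autonomous vehicle fails to stop [OR]: Redundant channel down=not, Redundant channel 2 inoperative=not → no input occurs → does not occur.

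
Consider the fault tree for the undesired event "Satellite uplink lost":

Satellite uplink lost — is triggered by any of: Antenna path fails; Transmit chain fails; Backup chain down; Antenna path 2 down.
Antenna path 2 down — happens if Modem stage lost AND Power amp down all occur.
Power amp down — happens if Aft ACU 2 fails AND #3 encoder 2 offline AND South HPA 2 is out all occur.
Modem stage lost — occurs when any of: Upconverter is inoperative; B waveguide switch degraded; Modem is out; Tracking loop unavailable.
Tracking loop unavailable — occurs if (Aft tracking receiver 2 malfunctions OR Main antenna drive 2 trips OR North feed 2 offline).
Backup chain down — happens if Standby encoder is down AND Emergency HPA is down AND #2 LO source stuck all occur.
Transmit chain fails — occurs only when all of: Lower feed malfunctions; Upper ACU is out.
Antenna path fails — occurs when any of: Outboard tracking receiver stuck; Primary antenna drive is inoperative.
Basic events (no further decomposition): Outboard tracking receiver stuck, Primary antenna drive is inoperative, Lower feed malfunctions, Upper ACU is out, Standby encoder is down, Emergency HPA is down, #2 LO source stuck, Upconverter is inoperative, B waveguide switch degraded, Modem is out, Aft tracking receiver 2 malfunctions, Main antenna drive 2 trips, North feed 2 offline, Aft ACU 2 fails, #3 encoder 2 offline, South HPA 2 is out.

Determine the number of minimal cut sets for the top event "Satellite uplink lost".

10

Antenna path fails [OR]: union of children's cut sets → 2 cut set(s).
Transmit chain fails [AND]: one cut set from each child combined → 1 × 1 = 1 cut set(s).
Backup chain down [AND]: one cut set from each child combined → 1 × 1 × 1 = 1 cut set(s).
Tracking loop unavailable [OR]: union of children's cut sets → 3 cut set(s).
Modem stage lost [OR]: union of children's cut sets → 6 cut set(s).
Power amp down [AND]: one cut set from each child combined → 1 × 1 × 1 = 1 cut set(s).
Antenna path 2 down [AND]: one cut set from each child combined → 6 × 1 = 6 cut set(s).
Satellite uplink lost [OR]: union of children's cut sets → 10 cut set(s).
Minimal cut sets: {Outboard tracking receiver stuck}; {Primary antenna drive is inoperative}; {Lower feed malfunctions, Upper ACU is out}; {#2 LO source stuck, Emergency HPA is down, Standby encoder is down}; {#3 encoder 2 offline, Aft ACU 2 fails, South HPA 2 is out, Upconverter is inoperative}; {#3 encoder 2 offline, Aft ACU 2 fails, B waveguide switch degraded, South HPA 2 is out}; {#3 encoder 2 offline, Aft ACU 2 fails, Modem is out, South HPA 2 is out}; {#3 encoder 2 offline, Aft ACU 2 fails, Aft tracking receiver 2 malfunctions, South HPA 2 is out}; {#3 encoder 2 offline, Aft ACU 2 fails, Main antenna drive 2 trips, South HPA 2 is out}; {#3 encoder 2 offline, Aft ACU 2 fails, North feed 2 offline, South HPA 2 is out}.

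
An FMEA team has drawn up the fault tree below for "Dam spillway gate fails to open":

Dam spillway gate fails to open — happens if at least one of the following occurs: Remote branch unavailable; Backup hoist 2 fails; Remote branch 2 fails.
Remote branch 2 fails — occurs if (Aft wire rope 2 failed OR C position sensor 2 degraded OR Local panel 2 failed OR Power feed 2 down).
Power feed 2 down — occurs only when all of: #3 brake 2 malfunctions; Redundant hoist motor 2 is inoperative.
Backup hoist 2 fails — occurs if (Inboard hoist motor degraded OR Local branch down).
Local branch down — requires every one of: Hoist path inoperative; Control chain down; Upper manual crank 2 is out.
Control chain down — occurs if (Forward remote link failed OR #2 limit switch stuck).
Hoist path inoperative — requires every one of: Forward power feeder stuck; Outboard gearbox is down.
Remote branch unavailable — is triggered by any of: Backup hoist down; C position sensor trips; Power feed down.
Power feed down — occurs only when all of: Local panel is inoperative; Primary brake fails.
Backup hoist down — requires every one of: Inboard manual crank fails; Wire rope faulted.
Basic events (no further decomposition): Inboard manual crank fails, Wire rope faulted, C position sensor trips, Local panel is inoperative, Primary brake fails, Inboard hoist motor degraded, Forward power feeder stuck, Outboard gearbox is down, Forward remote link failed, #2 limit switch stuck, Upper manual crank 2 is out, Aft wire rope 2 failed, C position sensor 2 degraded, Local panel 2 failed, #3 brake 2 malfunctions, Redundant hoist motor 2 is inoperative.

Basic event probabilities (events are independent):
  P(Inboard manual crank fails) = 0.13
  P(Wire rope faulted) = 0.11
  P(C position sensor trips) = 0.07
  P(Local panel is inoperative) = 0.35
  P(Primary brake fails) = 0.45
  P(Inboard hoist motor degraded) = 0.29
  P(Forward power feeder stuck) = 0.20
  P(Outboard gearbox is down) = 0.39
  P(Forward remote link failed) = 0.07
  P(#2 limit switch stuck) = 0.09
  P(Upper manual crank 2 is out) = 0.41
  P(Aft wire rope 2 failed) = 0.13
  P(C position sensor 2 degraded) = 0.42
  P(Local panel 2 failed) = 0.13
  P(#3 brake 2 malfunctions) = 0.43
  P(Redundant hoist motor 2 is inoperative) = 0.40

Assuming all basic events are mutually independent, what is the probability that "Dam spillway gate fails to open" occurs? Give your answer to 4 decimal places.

P(Backup hoist down) [AND] = 0.13 × 0.11 = 0.014300
P(Power feed down) [AND] = 0.35 × 0.45 = 0.157500
P(Remote branch unavailable) [OR] = 1 − (1−0.014300) × (1−0.07) × (1−0.157500) = 0.227679
P(Hoist path inoperative) [AND] = 0.20 × 0.39 = 0.078000
P(Control chain down) [OR] = 1 − (1−0.07) × (1−0.09) = 0.153700
P(Local branch down) [AND] = 0.078000 × 0.153700 × 0.41 = 0.004915
P(Backup hoist 2 fails) [OR] = 1 − (1−0.29) × (1−0.004915) = 0.293490
P(Power feed 2 down) [AND] = 0.43 × 0.40 = 0.172000
P(Remote branch 2 fails) [OR] = 1 − (1−0.13) × (1−0.42) × (1−0.13) × (1−0.172000) = 0.636506
P(Dam spillway gate fails to open) [OR] = 1 − (1−0.227679) × (1−0.293490) × (1−0.636506) = 0.801659
Rounded to 4 decimal places: P(Dam spillway gate fails to open) ≈ 0.8017.

0.8017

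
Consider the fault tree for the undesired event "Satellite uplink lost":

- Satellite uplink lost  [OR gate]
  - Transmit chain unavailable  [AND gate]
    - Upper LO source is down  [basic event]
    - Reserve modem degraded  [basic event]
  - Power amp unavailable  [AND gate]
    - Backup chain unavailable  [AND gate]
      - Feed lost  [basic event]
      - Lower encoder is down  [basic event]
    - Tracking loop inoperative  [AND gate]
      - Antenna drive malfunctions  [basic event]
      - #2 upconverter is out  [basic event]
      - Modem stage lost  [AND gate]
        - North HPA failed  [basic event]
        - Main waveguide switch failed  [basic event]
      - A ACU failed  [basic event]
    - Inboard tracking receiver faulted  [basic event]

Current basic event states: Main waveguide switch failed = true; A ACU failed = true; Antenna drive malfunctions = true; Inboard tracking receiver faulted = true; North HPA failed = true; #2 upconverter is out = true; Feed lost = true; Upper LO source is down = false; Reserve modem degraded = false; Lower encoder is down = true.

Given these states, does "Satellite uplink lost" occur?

Transmit chain unavailable [AND]: Upper LO source is down=not, Reserve modem degraded=not → not all inputs occur → does not occur.
Backup chain unavailable [AND]: Feed lost=occurs, Lower encoder is down=occurs → all inputs occur → occurs.
Modem stage lost [AND]: North HPA failed=occurs, Main waveguide switch failed=occurs → all inputs occur → occurs.
Tracking loop inoperative [AND]: Antenna drive malfunctions=occurs, #2 upconverter is out=occurs, Modem stage lost=occurs, A ACU failed=occurs → all inputs occur → occurs.
Power amp unavailable [AND]: Backup chain unavailable=occurs, Tracking loop inoperative=occurs, Inboard tracking receiver faulted=occurs → all inputs occur → occurs.
Satellite uplink lost [OR]: Transmit chain unavailable=not, Power amp unavailable=occurs → at least one input occurs → occurs.

Yes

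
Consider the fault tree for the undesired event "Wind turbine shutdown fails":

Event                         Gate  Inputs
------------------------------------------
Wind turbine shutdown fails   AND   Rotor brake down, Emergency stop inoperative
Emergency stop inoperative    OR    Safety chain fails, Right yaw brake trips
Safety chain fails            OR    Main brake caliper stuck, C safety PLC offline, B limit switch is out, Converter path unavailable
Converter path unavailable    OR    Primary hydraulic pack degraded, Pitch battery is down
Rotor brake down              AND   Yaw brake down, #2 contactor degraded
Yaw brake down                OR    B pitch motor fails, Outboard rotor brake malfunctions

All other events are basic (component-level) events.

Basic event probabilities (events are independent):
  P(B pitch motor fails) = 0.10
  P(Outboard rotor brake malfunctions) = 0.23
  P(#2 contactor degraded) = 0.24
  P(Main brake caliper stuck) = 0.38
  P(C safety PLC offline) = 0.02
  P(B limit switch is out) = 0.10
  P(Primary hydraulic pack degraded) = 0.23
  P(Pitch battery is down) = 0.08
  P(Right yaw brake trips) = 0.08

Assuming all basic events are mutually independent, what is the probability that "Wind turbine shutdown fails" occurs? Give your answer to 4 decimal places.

P(Yaw brake down) [OR] = 1 − (1−0.10) × (1−0.23) = 0.307000
P(Rotor brake down) [AND] = 0.307000 × 0.24 = 0.073680
P(Converter path unavailable) [OR] = 1 − (1−0.23) × (1−0.08) = 0.291600
P(Safety chain fails) [OR] = 1 − (1−0.38) × (1−0.02) × (1−0.10) × (1−0.291600) = 0.612619
P(Emergency stop inoperative) [OR] = 1 − (1−0.612619) × (1−0.08) = 0.643609
P(Wind turbine shutdown fails) [AND] = 0.073680 × 0.643609 = 0.047421
Rounded to 4 decimal places: P(Wind turbine shutdown fails) ≈ 0.0474.

0.0474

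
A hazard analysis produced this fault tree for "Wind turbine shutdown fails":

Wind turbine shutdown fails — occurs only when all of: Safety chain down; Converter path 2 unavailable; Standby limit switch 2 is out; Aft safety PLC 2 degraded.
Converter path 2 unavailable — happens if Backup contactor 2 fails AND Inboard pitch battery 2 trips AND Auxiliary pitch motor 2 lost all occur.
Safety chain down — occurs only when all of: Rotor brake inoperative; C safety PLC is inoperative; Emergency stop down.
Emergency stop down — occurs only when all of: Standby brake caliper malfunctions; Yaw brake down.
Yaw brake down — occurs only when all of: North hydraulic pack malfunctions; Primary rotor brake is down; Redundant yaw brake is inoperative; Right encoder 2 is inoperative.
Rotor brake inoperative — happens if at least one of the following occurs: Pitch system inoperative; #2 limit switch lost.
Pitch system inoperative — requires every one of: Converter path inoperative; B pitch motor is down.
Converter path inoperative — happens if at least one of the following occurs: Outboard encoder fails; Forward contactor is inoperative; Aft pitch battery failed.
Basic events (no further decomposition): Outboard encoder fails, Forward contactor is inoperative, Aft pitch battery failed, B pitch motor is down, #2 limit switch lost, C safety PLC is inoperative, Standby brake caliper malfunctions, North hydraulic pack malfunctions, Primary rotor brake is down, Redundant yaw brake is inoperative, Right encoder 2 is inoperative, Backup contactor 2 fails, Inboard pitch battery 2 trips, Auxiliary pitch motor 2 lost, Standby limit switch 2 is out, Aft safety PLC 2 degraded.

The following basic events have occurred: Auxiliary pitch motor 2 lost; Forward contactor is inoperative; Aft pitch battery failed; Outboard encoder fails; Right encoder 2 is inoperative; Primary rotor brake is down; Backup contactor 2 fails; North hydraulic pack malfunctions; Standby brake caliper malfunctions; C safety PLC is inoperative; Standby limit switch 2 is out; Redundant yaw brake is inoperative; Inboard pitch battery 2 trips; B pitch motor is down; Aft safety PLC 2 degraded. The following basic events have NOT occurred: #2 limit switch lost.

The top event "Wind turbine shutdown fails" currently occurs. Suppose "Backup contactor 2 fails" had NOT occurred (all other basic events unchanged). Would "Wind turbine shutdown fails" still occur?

No

Counterfactual: set "Backup contactor 2 fails" to not occurred.
Converter path inoperative [OR]: Outboard encoder fails=occurs, Forward contactor is inoperative=occurs, Aft pitch battery failed=occurs → at least one input occurs → occurs.
Pitch system inoperative [AND]: Converter path inoperative=occurs, B pitch motor is down=occurs → all inputs occur → occurs.
Rotor brake inoperative [OR]: Pitch system inoperative=occurs, #2 limit switch lost=not → at least one input occurs → occurs.
Yaw brake down [AND]: North hydraulic pack malfunctions=occurs, Primary rotor brake is down=occurs, Redundant yaw brake is inoperative=occurs, Right encoder 2 is inoperative=occurs → all inputs occur → occurs.
Emergency stop down [AND]: Standby brake caliper malfunctions=occurs, Yaw brake down=occurs → all inputs occur → occurs.
Safety chain down [AND]: Rotor brake inoperative=occurs, C safety PLC is inoperative=occurs, Emergency stop down=occurs → all inputs occur → occurs.
Converter path 2 unavailable [AND]: Backup contactor 2 fails=not, Inboard pitch battery 2 trips=occurs, Auxiliary pitch motor 2 lost=occurs → not all inputs occur → does not occur.
Wind turbine shutdown fails [AND]: Safety chain down=occurs, Converter path 2 unavailable=not, Standby limit switch 2 is out=occurs, Aft safety PLC 2 degraded=occurs → not all inputs occur → does not occur.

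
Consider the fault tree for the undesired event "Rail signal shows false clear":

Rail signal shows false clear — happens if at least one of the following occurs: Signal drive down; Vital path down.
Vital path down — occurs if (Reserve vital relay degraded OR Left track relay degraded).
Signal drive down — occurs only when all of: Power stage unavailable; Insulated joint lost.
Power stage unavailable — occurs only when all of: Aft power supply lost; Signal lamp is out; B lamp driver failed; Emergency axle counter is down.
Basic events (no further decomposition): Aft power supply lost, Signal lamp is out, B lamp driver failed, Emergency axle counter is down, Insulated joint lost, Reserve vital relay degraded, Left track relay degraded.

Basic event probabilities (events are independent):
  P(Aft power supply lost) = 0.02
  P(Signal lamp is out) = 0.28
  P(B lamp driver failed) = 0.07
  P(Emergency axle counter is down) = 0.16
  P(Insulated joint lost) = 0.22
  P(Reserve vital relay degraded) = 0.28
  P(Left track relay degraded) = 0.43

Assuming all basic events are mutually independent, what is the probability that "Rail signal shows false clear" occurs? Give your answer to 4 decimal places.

P(Power stage unavailable) [AND] = 0.02 × 0.28 × 0.07 × 0.16 = 0.000063
P(Signal drive down) [AND] = 0.000063 × 0.22 = 0.000014
P(Vital path down) [OR] = 1 − (1−0.28) × (1−0.43) = 0.589600
P(Rail signal shows false clear) [OR] = 1 − (1−0.000014) × (1−0.589600) = 0.589606
Rounded to 4 decimal places: P(Rail signal shows false clear) ≈ 0.5896.

0.5896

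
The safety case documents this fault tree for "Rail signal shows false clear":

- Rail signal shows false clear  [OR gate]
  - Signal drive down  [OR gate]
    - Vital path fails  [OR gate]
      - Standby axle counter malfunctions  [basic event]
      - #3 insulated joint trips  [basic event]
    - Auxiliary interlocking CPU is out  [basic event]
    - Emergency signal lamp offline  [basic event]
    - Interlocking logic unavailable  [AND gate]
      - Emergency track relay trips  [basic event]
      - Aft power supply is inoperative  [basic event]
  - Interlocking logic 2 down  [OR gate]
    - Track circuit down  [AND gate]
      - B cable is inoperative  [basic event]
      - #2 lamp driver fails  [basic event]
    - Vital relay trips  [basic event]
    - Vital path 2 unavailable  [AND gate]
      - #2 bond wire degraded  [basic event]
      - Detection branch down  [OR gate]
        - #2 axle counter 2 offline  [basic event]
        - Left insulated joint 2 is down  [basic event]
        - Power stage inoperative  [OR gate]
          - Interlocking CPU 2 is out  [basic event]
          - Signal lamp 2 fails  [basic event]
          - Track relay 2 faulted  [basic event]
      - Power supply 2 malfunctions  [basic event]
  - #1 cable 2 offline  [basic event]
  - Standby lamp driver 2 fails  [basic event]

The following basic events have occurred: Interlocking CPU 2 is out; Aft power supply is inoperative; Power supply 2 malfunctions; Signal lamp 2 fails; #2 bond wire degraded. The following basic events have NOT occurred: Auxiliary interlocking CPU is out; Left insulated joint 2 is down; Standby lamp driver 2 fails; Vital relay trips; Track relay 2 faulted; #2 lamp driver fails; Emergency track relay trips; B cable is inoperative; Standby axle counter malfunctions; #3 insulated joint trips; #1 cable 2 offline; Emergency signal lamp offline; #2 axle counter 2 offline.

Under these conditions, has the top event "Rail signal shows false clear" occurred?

Yes

Vital path fails [OR]: Standby axle counter malfunctions=not, #3 insulated joint trips=not → no input occurs → does not occur.
Interlocking logic unavailable [AND]: Emergency track relay trips=not, Aft power supply is inoperative=occurs → not all inputs occur → does not occur.
Signal drive down [OR]: Vital path fails=not, Auxiliary interlocking CPU is out=not, Emergency signal lamp offline=not, Interlocking logic unavailable=not → no input occurs → does not occur.
Track circuit down [AND]: B cable is inoperative=not, #2 lamp driver fails=not → not all inputs occur → does not occur.
Power stage inoperative [OR]: Interlocking CPU 2 is out=occurs, Signal lamp 2 fails=occurs, Track relay 2 faulted=not → at least one input occurs → occurs.
Detection branch down [OR]: #2 axle counter 2 offline=not, Left insulated joint 2 is down=not, Power stage inoperative=occurs → at least one input occurs → occurs.
Vital path 2 unavailable [AND]: #2 bond wire degraded=occurs, Detection branch down=occurs, Power supply 2 malfunctions=occurs → all inputs occur → occurs.
Interlocking logic 2 down [OR]: Track circuit down=not, Vital relay trips=not, Vital path 2 unavailable=occurs → at least one input occurs → occurs.
Rail signal shows false clear [OR]: Signal drive down=not, Interlocking logic 2 down=occurs, #1 cable 2 offline=not, Standby lamp driver 2 fails=not → at least one input occurs → occurs.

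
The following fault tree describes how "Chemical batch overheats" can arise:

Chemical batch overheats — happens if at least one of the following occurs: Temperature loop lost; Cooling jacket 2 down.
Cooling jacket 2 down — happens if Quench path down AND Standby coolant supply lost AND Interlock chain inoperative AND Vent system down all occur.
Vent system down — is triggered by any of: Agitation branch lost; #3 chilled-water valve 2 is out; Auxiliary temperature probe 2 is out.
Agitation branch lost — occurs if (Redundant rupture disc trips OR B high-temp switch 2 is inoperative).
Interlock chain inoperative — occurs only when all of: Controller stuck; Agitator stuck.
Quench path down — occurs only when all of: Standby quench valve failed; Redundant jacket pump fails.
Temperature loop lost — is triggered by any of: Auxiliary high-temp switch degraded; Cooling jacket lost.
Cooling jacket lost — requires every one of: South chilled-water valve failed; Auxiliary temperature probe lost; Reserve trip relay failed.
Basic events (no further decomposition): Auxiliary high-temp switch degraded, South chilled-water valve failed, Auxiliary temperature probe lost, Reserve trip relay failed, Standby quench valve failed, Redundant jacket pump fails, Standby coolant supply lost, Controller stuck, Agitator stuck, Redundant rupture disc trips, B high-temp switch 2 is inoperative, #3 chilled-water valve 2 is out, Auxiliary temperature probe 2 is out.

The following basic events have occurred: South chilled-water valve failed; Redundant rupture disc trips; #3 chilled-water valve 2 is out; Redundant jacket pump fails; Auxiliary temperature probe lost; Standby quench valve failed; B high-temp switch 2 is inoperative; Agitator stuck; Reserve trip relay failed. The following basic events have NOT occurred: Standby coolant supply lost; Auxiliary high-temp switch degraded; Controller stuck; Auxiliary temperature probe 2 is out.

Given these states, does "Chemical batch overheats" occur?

Yes

Cooling jacket lost [AND]: South chilled-water valve failed=occurs, Auxiliary temperature probe lost=occurs, Reserve trip relay failed=occurs → all inputs occur → occurs.
Temperature loop lost [OR]: Auxiliary high-temp switch degraded=not, Cooling jacket lost=occurs → at least one input occurs → occurs.
Quench path down [AND]: Standby quench valve failed=occurs, Redundant jacket pump fails=occurs → all inputs occur → occurs.
Interlock chain inoperative [AND]: Controller stuck=not, Agitator stuck=occurs → not all inputs occur → does not occur.
Agitation branch lost [OR]: Redundant rupture disc trips=occurs, B high-temp switch 2 is inoperative=occurs → at least one input occurs → occurs.
Vent system down [OR]: Agitation branch lost=occurs, #3 chilled-water valve 2 is out=occurs, Auxiliary temperature probe 2 is out=not → at least one input occurs → occurs.
Cooling jacket 2 down [AND]: Quench path down=occurs, Standby coolant supply lost=not, Interlock chain inoperative=not, Vent system down=occurs → not all inputs occur → does not occur.
Chemical batch overheats [OR]: Temperature loop lost=occurs, Cooling jacket 2 down=not → at least one input occurs → occurs.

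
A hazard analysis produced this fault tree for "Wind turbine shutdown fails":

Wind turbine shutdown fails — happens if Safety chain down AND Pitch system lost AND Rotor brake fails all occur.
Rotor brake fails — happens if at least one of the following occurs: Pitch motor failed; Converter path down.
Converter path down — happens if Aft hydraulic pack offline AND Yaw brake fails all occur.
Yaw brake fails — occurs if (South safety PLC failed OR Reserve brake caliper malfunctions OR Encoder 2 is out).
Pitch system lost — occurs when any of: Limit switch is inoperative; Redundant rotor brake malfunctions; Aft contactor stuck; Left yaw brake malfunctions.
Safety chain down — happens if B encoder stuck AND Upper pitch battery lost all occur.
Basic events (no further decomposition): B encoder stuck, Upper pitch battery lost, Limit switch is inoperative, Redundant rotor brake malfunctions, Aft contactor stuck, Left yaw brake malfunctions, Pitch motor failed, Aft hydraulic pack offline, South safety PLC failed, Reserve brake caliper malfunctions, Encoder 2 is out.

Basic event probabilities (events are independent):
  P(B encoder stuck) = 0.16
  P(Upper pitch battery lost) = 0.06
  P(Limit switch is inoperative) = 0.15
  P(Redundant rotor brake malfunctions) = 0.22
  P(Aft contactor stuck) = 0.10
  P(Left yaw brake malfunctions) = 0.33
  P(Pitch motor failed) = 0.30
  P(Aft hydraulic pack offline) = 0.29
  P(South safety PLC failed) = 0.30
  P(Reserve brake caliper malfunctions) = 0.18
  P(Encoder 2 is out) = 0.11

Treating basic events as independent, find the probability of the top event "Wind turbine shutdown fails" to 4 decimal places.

P(Safety chain down) [AND] = 0.16 × 0.06 = 0.009600
P(Pitch system lost) [OR] = 1 − (1−0.15) × (1−0.22) × (1−0.10) × (1−0.33) = 0.600211
P(Yaw brake fails) [OR] = 1 − (1−0.30) × (1−0.18) × (1−0.11) = 0.489140
P(Converter path down) [AND] = 0.29 × 0.489140 = 0.141851
P(Rotor brake fails) [OR] = 1 − (1−0.30) × (1−0.141851) = 0.399296
P(Wind turbine shutdown fails) [AND] = 0.009600 × 0.600211 × 0.399296 = 0.002301
Rounded to 4 decimal places: P(Wind turbine shutdown fails) ≈ 0.0023.

0.0023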